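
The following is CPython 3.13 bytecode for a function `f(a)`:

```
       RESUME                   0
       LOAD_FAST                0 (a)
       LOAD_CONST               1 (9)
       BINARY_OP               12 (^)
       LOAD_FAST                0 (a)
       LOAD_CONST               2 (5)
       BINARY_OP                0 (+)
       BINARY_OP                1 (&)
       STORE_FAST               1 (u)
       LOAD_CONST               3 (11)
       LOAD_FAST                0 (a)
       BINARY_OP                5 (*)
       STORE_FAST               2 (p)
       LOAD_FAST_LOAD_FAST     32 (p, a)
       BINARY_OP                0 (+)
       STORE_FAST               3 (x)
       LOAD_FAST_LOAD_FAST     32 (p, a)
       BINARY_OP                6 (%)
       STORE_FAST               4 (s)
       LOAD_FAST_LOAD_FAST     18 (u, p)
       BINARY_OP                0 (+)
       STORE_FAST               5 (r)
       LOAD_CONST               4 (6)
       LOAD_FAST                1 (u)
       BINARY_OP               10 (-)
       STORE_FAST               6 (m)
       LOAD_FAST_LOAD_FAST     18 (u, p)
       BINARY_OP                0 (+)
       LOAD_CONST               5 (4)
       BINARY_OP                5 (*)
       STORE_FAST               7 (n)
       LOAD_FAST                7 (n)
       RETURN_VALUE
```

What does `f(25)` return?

1164

LOAD_FAST a → push 25. Stack: [25]
LOAD_CONST → push 9. Stack: [25, 9]
BINARY_OP ^ → 25 ^ 9 = 16. Stack: [16]
LOAD_FAST a → push 25. Stack: [16, 25]
LOAD_CONST → push 5. Stack: [16, 25, 5]
BINARY_OP + → 25 + 5 = 30. Stack: [16, 30]
BINARY_OP & → 16 & 30 = 16. Stack: [16]
STORE_FAST u → u=16. Stack: []
LOAD_CONST → push 11. Stack: [11]
LOAD_FAST a → push 25. Stack: [11, 25]
BINARY_OP * → 11 * 25 = 275. Stack: [275]
STORE_FAST p → p=275. Stack: []
LOAD_FAST_LOAD_FAST p,a → push 275,25. Stack: [275, 25]
BINARY_OP + → 275 + 25 = 300. Stack: [300]
STORE_FAST x → x=300. Stack: []
LOAD_FAST_LOAD_FAST p,a → push 275,25. Stack: [275, 25]
BINARY_OP % → 275 % 25 = 0. Stack: [0]
STORE_FAST s → s=0. Stack: []
LOAD_FAST_LOAD_FAST u,p → push 16,275. Stack: [16, 275]
BINARY_OP + → 16 + 275 = 291. Stack: [291]
STORE_FAST r → r=291. Stack: []
LOAD_CONST → push 6. Stack: [6]
LOAD_FAST u → push 16. Stack: [6, 16]
BINARY_OP - → 6 - 16 = -10. Stack: [-10]
STORE_FAST m → m=-10. Stack: []
LOAD_FAST_LOAD_FAST u,p → push 16,275. Stack: [16, 275]
BINARY_OP + → 16 + 275 = 291. Stack: [291]
LOAD_CONST → push 4. Stack: [291, 4]
BINARY_OP * → 291 * 4 = 1164. Stack: [1164]
STORE_FAST n → n=1164. Stack: []
LOAD_FAST n → push 1164. Stack: [1164]
RETURN_VALUE → return 1164.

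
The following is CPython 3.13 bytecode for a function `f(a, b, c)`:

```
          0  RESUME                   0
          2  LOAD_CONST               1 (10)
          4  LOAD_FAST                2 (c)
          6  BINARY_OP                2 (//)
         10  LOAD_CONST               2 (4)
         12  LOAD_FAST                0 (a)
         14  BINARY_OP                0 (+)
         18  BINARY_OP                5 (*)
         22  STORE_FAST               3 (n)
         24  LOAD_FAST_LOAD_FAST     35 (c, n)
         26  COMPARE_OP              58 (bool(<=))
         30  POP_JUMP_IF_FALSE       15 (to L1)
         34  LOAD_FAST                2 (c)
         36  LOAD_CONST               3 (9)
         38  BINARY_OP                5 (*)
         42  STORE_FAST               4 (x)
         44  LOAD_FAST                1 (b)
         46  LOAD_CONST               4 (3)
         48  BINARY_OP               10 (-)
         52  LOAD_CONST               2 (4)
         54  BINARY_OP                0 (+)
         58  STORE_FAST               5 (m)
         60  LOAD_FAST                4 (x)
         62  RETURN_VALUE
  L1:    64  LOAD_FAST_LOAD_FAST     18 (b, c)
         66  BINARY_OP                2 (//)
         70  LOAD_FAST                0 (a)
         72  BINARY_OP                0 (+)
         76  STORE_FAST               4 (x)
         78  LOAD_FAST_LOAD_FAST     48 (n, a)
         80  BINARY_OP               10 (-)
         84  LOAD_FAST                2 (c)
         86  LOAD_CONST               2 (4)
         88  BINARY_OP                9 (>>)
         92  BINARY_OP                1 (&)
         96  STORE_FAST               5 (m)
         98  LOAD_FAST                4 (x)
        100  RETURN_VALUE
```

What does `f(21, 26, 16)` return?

LOAD_CONST → push 10. Stack: [10]
LOAD_FAST c → push 16. Stack: [10, 16]
BINARY_OP // → 10 // 16 = 0. Stack: [0]
LOAD_CONST → push 4. Stack: [0, 4]
LOAD_FAST a → push 21. Stack: [0, 4, 21]
BINARY_OP + → 4 + 21 = 25. Stack: [0, 25]
BINARY_OP * → 0 * 25 = 0. Stack: [0]
STORE_FAST n → n=0. Stack: []
LOAD_FAST_LOAD_FAST c,n → push 16,0. Stack: [16, 0]
COMPARE_OP bool(<=) → 16 vs 0 = False. Stack: [False]
POP_JUMP_IF_FALSE → pop False; jump. Stack: []
LOAD_FAST_LOAD_FAST b,c → push 26,16. Stack: [26, 16]
BINARY_OP // → 26 // 16 = 1. Stack: [1]
LOAD_FAST a → push 21. Stack: [1, 21]
BINARY_OP + → 1 + 21 = 22. Stack: [22]
STORE_FAST x → x=22. Stack: []
LOAD_FAST_LOAD_FAST n,a → push 0,21. Stack: [0, 21]
BINARY_OP - → 0 - 21 = -21. Stack: [-21]
LOAD_FAST c → push 16. Stack: [-21, 16]
LOAD_CONST → push 4. Stack: [-21, 16, 4]
BINARY_OP >> → 16 >> 4 = 1. Stack: [-21, 1]
BINARY_OP & → -21 & 1 = 1. Stack: [1]
STORE_FAST m → m=1. Stack: []
LOAD_FAST x → push 22. Stack: [22]
RETURN_VALUE → return 22.

22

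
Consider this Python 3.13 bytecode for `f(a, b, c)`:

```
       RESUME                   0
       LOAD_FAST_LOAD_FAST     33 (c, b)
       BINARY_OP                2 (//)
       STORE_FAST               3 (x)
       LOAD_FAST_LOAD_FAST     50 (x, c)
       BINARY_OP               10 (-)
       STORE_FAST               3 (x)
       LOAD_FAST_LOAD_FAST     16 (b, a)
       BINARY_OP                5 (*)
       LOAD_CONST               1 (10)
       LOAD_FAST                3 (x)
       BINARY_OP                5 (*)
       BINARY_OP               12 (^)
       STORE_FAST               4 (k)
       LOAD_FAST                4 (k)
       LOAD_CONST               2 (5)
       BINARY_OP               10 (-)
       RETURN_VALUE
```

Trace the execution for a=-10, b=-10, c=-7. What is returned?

29

LOAD_FAST_LOAD_FAST c,b → push -7,-10. Stack: [-7, -10]
BINARY_OP // → -7 // -10 = 0. Stack: [0]
STORE_FAST x → x=0. Stack: []
LOAD_FAST_LOAD_FAST x,c → push 0,-7. Stack: [0, -7]
BINARY_OP - → 0 - -7 = 7. Stack: [7]
STORE_FAST x → x=7. Stack: []
LOAD_FAST_LOAD_FAST b,a → push -10,-10. Stack: [-10, -10]
BINARY_OP * → -10 * -10 = 100. Stack: [100]
LOAD_CONST → push 10. Stack: [100, 10]
LOAD_FAST x → push 7. Stack: [100, 10, 7]
BINARY_OP * → 10 * 7 = 70. Stack: [100, 70]
BINARY_OP ^ → 100 ^ 70 = 34. Stack: [34]
STORE_FAST k → k=34. Stack: []
LOAD_FAST k → push 34. Stack: [34]
LOAD_CONST → push 5. Stack: [34, 5]
BINARY_OP - → 34 - 5 = 29. Stack: [29]
RETURN_VALUE → return 29.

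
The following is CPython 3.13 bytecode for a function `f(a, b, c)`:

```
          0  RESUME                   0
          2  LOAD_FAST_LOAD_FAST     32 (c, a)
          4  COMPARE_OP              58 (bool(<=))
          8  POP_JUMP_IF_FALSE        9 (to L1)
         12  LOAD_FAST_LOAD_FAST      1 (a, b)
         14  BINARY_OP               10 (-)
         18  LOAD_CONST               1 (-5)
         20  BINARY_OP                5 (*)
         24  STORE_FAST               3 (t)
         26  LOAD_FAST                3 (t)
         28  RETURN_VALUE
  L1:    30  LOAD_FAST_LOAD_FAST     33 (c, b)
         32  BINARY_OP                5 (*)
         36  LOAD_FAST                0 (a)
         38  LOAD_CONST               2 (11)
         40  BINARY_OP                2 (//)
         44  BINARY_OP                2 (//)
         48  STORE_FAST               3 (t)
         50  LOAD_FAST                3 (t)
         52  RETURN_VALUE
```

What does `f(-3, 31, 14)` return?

LOAD_FAST_LOAD_FAST c,a → push 14,-3. Stack: [14, -3]
COMPARE_OP bool(<=) → 14 vs -3 = False. Stack: [False]
POP_JUMP_IF_FALSE → pop False; jump. Stack: []
LOAD_FAST_LOAD_FAST c,b → push 14,31. Stack: [14, 31]
BINARY_OP * → 14 * 31 = 434. Stack: [434]
LOAD_FAST a → push -3. Stack: [434, -3]
LOAD_CONST → push 11. Stack: [434, -3, 11]
BINARY_OP // → -3 // 11 = -1. Stack: [434, -1]
BINARY_OP // → 434 // -1 = -434. Stack: [-434]
STORE_FAST t → t=-434. Stack: []
LOAD_FAST t → push -434. Stack: [-434]
RETURN_VALUE → return -434.

-434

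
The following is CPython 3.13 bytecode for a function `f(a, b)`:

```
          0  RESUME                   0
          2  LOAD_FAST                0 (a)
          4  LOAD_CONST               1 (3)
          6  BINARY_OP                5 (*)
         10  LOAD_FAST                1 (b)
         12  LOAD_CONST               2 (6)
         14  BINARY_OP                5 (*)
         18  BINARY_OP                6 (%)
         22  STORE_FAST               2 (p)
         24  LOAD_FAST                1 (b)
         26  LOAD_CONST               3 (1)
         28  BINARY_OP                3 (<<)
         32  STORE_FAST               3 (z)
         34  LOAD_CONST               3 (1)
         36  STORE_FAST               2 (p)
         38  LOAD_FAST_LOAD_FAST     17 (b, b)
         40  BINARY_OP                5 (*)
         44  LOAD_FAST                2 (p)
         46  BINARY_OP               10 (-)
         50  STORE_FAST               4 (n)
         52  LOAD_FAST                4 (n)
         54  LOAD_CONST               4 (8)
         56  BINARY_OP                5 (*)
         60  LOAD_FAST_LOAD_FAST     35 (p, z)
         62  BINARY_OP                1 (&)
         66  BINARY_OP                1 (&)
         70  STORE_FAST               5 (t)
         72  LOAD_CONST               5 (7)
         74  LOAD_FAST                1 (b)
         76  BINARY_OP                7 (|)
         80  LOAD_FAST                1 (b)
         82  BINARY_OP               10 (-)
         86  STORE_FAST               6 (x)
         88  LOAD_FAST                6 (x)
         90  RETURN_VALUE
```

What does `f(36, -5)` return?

4

LOAD_FAST a → push 36. Stack: [36]
LOAD_CONST → push 3. Stack: [36, 3]
BINARY_OP * → 36 * 3 = 108. Stack: [108]
LOAD_FAST b → push -5. Stack: [108, -5]
LOAD_CONST → push 6. Stack: [108, -5, 6]
BINARY_OP * → -5 * 6 = -30. Stack: [108, -30]
BINARY_OP % → 108 % -30 = -12. Stack: [-12]
STORE_FAST p → p=-12. Stack: []
LOAD_FAST b → push -5. Stack: [-5]
LOAD_CONST → push 1. Stack: [-5, 1]
BINARY_OP << → -5 << 1 = -10. Stack: [-10]
STORE_FAST z → z=-10. Stack: []
LOAD_CONST → push 1. Stack: [1]
STORE_FAST p → p=1. Stack: []
LOAD_FAST_LOAD_FAST b,b → push -5,-5. Stack: [-5, -5]
BINARY_OP * → -5 * -5 = 25. Stack: [25]
LOAD_FAST p → push 1. Stack: [25, 1]
BINARY_OP - → 25 - 1 = 24. Stack: [24]
STORE_FAST n → n=24. Stack: []
LOAD_FAST n → push 24. Stack: [24]
LOAD_CONST → push 8. Stack: [24, 8]
BINARY_OP * → 24 * 8 = 192. Stack: [192]
LOAD_FAST_LOAD_FAST p,z → push 1,-10. Stack: [192, 1, -10]
BINARY_OP & → 1 & -10 = 0. Stack: [192, 0]
BINARY_OP & → 192 & 0 = 0. Stack: [0]
STORE_FAST t → t=0. Stack: []
LOAD_CONST → push 7. Stack: [7]
LOAD_FAST b → push -5. Stack: [7, -5]
BINARY_OP | → 7 | -5 = -1. Stack: [-1]
LOAD_FAST b → push -5. Stack: [-1, -5]
BINARY_OP - → -1 - -5 = 4. Stack: [4]
STORE_FAST x → x=4. Stack: []
LOAD_FAST x → push 4. Stack: [4]
RETURN_VALUE → return 4.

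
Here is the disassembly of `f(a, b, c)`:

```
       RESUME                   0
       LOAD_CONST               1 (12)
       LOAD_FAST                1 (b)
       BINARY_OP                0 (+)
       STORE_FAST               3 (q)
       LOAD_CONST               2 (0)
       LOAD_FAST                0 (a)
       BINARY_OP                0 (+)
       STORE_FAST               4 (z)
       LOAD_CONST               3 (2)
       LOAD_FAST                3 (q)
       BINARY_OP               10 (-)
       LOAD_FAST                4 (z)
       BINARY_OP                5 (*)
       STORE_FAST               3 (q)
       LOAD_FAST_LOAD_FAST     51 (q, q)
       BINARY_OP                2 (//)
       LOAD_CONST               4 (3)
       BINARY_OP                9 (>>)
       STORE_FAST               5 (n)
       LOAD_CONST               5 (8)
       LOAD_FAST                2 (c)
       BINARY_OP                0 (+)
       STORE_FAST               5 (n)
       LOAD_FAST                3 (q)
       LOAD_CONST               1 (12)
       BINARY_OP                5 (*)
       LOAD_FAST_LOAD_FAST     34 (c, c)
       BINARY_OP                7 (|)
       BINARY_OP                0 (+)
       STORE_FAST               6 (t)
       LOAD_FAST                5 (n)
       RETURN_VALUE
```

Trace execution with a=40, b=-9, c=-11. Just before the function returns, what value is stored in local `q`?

LOAD_CONST → push 12. Stack: [12]
LOAD_FAST b → push -9. Stack: [12, -9]
BINARY_OP + → 12 + -9 = 3. Stack: [3]
STORE_FAST q → q=3. Stack: []
LOAD_CONST → push 0. Stack: [0]
LOAD_FAST a → push 40. Stack: [0, 40]
BINARY_OP + → 0 + 40 = 40. Stack: [40]
STORE_FAST z → z=40. Stack: []
LOAD_CONST → push 2. Stack: [2]
LOAD_FAST q → push 3. Stack: [2, 3]
BINARY_OP - → 2 - 3 = -1. Stack: [-1]
LOAD_FAST z → push 40. Stack: [-1, 40]
BINARY_OP * → -1 * 40 = -40. Stack: [-40]
STORE_FAST q → q=-40. Stack: []
LOAD_FAST_LOAD_FAST q,q → push -40,-40. Stack: [-40, -40]
BINARY_OP // → -40 // -40 = 1. Stack: [1]
LOAD_CONST → push 3. Stack: [1, 3]
BINARY_OP >> → 1 >> 3 = 0. Stack: [0]
STORE_FAST n → n=0. Stack: []
LOAD_CONST → push 8. Stack: [8]
LOAD_FAST c → push -11. Stack: [8, -11]
BINARY_OP + → 8 + -11 = -3. Stack: [-3]
STORE_FAST n → n=-3. Stack: []
LOAD_FAST q → push -40. Stack: [-40]
LOAD_CONST → push 12. Stack: [-40, 12]
BINARY_OP * → -40 * 12 = -480. Stack: [-480]
LOAD_FAST_LOAD_FAST c,c → push -11,-11. Stack: [-480, -11, -11]
BINARY_OP | → -11 | -11 = -11. Stack: [-480, -11]
BINARY_OP + → -480 + -11 = -491. Stack: [-491]
STORE_FAST t → t=-491. Stack: []
LOAD_FAST n → push -3. Stack: [-3]
RETURN_VALUE → return -3.

-40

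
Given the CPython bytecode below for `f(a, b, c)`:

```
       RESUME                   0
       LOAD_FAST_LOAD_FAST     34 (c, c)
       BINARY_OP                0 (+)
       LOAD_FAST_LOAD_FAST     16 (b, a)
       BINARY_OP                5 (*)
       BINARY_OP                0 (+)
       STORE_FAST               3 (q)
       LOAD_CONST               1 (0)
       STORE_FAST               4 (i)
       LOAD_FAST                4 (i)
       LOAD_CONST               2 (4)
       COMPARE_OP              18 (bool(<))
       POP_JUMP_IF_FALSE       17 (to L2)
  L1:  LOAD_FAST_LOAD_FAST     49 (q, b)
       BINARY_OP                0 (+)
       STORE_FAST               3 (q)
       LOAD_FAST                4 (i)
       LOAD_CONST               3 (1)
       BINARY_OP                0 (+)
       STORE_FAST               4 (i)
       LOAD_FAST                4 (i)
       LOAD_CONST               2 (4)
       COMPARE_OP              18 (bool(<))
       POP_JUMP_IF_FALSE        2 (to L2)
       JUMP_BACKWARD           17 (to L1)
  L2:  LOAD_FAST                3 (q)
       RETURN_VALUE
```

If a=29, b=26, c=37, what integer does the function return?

932

LOAD_FAST_LOAD_FAST c,c → push 37,37. Stack: [37, 37]
BINARY_OP + → 37 + 37 = 74. Stack: [74]
LOAD_FAST_LOAD_FAST b,a → push 26,29. Stack: [74, 26, 29]
BINARY_OP * → 26 * 29 = 754. Stack: [74, 754]
BINARY_OP + → 74 + 754 = 828. Stack: [828]
STORE_FAST q → q=828. Stack: []
LOAD_CONST → push 0. Stack: [0]
STORE_FAST i → i=0. Stack: []
LOAD_FAST i → push 0. Stack: [0]
LOAD_CONST → push 4. Stack: [0, 4]
COMPARE_OP bool(<) → 0 vs 4 = True. Stack: [True]
POP_JUMP_IF_FALSE → pop True; no jump. Stack: []
LOAD_FAST_LOAD_FAST q,b → push 828,26. Stack: [828, 26]
BINARY_OP + → 828 + 26 = 854. Stack: [854]
STORE_FAST q → q=854. Stack: []
LOAD_FAST i → push 0. Stack: [0]
LOAD_CONST → push 1. Stack: [0, 1]
BINARY_OP + → 0 + 1 = 1. Stack: [1]
STORE_FAST i → i=1. Stack: []
LOAD_FAST i → push 1. Stack: [1]
LOAD_CONST → push 4. Stack: [1, 4]
COMPARE_OP bool(<) → 1 vs 4 = True. Stack: [True]
POP_JUMP_IF_FALSE → pop True; no jump. Stack: []
LOAD_FAST_LOAD_FAST q,b → push 854,26. Stack: [854, 26]
BINARY_OP + → 854 + 26 = 880. Stack: [880]
STORE_FAST q → q=880. Stack: []
LOAD_FAST i → push 1. Stack: [1]
LOAD_CONST → push 1. Stack: [1, 1]
BINARY_OP + → 1 + 1 = 2. Stack: [2]
STORE_FAST i → i=2. Stack: []
LOAD_FAST i → push 2. Stack: [2]
LOAD_CONST → push 4. Stack: [2, 4]
COMPARE_OP bool(<) → 2 vs 4 = True. Stack: [True]
POP_JUMP_IF_FALSE → pop True; no jump. Stack: []
LOAD_FAST_LOAD_FAST q,b → push 880,26. Stack: [880, 26]
BINARY_OP + → 880 + 26 = 906. Stack: [906]
STORE_FAST q → q=906. Stack: []
LOAD_FAST i → push 2. Stack: [2]
LOAD_CONST → push 1. Stack: [2, 1]
BINARY_OP + → 2 + 1 = 3. Stack: [3]
STORE_FAST i → i=3. Stack: []
LOAD_FAST i → push 3. Stack: [3]
LOAD_CONST → push 4. Stack: [3, 4]
COMPARE_OP bool(<) → 3 vs 4 = True. Stack: [True]
POP_JUMP_IF_FALSE → pop True; no jump. Stack: []
LOAD_FAST_LOAD_FAST q,b → push 906,26. Stack: [906, 26]
BINARY_OP + → 906 + 26 = 932. Stack: [932]
STORE_FAST q → q=932. Stack: []
LOAD_FAST i → push 3. Stack: [3]
LOAD_CONST → push 1. Stack: [3, 1]
BINARY_OP + → 3 + 1 = 4. Stack: [4]
STORE_FAST i → i=4. Stack: []
LOAD_FAST i → push 4. Stack: [4]
LOAD_CONST → push 4. Stack: [4, 4]
COMPARE_OP bool(<) → 4 vs 4 = False. Stack: [False]
POP_JUMP_IF_FALSE → pop False; jump. Stack: []
LOAD_FAST q → push 932. Stack: [932]
RETURN_VALUE → return 932.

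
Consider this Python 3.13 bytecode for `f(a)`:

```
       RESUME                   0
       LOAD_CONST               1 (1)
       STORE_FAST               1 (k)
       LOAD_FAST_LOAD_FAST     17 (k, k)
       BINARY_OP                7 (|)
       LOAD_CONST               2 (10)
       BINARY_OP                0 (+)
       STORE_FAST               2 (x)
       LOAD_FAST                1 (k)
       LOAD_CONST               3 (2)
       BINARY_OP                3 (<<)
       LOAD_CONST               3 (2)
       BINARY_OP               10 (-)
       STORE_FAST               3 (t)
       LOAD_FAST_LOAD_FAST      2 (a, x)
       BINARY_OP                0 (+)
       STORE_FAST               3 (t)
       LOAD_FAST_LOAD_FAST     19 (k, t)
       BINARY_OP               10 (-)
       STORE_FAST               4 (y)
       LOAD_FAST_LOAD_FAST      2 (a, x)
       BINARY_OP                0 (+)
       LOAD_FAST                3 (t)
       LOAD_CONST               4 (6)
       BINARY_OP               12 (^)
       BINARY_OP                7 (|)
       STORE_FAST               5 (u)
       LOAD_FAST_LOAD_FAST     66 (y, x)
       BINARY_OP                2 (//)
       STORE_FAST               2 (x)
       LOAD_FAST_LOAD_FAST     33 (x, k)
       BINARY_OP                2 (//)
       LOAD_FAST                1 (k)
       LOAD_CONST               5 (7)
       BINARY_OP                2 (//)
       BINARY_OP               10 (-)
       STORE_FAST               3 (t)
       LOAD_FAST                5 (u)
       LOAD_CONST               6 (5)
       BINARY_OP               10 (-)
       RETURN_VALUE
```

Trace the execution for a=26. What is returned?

LOAD_CONST → push 1. Stack: [1]
STORE_FAST k → k=1. Stack: []
LOAD_FAST_LOAD_FAST k,k → push 1,1. Stack: [1, 1]
BINARY_OP | → 1 | 1 = 1. Stack: [1]
LOAD_CONST → push 10. Stack: [1, 10]
BINARY_OP + → 1 + 10 = 11. Stack: [11]
STORE_FAST x → x=11. Stack: []
LOAD_FAST k → push 1. Stack: [1]
LOAD_CONST → push 2. Stack: [1, 2]
BINARY_OP << → 1 << 2 = 4. Stack: [4]
LOAD_CONST → push 2. Stack: [4, 2]
BINARY_OP - → 4 - 2 = 2. Stack: [2]
STORE_FAST t → t=2. Stack: []
LOAD_FAST_LOAD_FAST a,x → push 26,11. Stack: [26, 11]
BINARY_OP + → 26 + 11 = 37. Stack: [37]
STORE_FAST t → t=37. Stack: []
LOAD_FAST_LOAD_FAST k,t → push 1,37. Stack: [1, 37]
BINARY_OP - → 1 - 37 = -36. Stack: [-36]
STORE_FAST y → y=-36. Stack: []
LOAD_FAST_LOAD_FAST a,x → push 26,11. Stack: [26, 11]
BINARY_OP + → 26 + 11 = 37. Stack: [37]
LOAD_FAST t → push 37. Stack: [37, 37]
LOAD_CONST → push 6. Stack: [37, 37, 6]
BINARY_OP ^ → 37 ^ 6 = 35. Stack: [37, 35]
BINARY_OP | → 37 | 35 = 39. Stack: [39]
STORE_FAST u → u=39. Stack: []
LOAD_FAST_LOAD_FAST y,x → push -36,11. Stack: [-36, 11]
BINARY_OP // → -36 // 11 = -4. Stack: [-4]
STORE_FAST x → x=-4. Stack: []
LOAD_FAST_LOAD_FAST x,k → push -4,1. Stack: [-4, 1]
BINARY_OP // → -4 // 1 = -4. Stack: [-4]
LOAD_FAST k → push 1. Stack: [-4, 1]
LOAD_CONST → push 7. Stack: [-4, 1, 7]
BINARY_OP // → 1 // 7 = 0. Stack: [-4, 0]
BINARY_OP - → -4 - 0 = -4. Stack: [-4]
STORE_FAST t → t=-4. Stack: []
LOAD_FAST u → push 39. Stack: [39]
LOAD_CONST → push 5. Stack: [39, 5]
BINARY_OP - → 39 - 5 = 34. Stack: [34]
RETURN_VALUE → return 34.

34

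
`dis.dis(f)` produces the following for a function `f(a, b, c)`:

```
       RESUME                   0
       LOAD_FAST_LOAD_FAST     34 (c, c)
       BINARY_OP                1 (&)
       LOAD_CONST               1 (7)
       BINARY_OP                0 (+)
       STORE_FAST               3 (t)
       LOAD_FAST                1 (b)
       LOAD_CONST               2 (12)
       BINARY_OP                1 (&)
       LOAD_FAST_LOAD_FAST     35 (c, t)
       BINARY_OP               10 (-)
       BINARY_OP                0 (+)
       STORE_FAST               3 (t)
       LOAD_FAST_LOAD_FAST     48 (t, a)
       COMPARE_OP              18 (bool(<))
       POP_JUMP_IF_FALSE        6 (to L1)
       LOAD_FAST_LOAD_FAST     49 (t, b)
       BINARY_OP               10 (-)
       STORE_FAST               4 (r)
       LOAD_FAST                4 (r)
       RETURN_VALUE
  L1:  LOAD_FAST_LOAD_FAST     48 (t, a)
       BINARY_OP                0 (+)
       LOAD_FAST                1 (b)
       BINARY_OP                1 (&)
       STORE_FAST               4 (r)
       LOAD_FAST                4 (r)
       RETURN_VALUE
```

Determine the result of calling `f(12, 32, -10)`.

LOAD_FAST_LOAD_FAST c,c → push -10,-10. Stack: [-10, -10]
BINARY_OP & → -10 & -10 = -10. Stack: [-10]
LOAD_CONST → push 7. Stack: [-10, 7]
BINARY_OP + → -10 + 7 = -3. Stack: [-3]
STORE_FAST t → t=-3. Stack: []
LOAD_FAST b → push 32. Stack: [32]
LOAD_CONST → push 12. Stack: [32, 12]
BINARY_OP & → 32 & 12 = 0. Stack: [0]
LOAD_FAST_LOAD_FAST c,t → push -10,-3. Stack: [0, -10, -3]
BINARY_OP - → -10 - -3 = -7. Stack: [0, -7]
BINARY_OP + → 0 + -7 = -7. Stack: [-7]
STORE_FAST t → t=-7. Stack: []
LOAD_FAST_LOAD_FAST t,a → push -7,12. Stack: [-7, 12]
COMPARE_OP bool(<) → -7 vs 12 = True. Stack: [True]
POP_JUMP_IF_FALSE → pop True; no jump. Stack: []
LOAD_FAST_LOAD_FAST t,b → push -7,32. Stack: [-7, 32]
BINARY_OP - → -7 - 32 = -39. Stack: [-39]
STORE_FAST r → r=-39. Stack: []
LOAD_FAST r → push -39. Stack: [-39]
RETURN_VALUE → return -39.

-39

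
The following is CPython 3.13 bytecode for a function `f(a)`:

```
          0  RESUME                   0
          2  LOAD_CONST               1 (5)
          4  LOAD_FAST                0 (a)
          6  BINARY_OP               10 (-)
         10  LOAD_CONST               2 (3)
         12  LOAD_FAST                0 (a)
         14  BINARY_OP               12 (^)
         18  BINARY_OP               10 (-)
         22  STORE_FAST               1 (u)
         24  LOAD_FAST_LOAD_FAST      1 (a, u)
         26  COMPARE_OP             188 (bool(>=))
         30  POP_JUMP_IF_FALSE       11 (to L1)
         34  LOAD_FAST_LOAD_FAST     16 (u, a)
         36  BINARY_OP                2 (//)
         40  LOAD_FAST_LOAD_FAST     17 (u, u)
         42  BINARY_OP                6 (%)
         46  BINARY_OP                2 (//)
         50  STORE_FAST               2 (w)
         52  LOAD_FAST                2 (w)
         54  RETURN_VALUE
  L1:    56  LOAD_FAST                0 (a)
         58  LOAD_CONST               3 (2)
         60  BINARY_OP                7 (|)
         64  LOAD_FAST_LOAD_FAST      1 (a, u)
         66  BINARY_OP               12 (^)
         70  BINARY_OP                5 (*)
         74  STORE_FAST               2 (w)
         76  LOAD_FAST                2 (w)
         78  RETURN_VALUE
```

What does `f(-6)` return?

LOAD_CONST → push 5. Stack: [5]
LOAD_FAST a → push -6. Stack: [5, -6]
BINARY_OP - → 5 - -6 = 11. Stack: [11]
LOAD_CONST → push 3. Stack: [11, 3]
LOAD_FAST a → push -6. Stack: [11, 3, -6]
BINARY_OP ^ → 3 ^ -6 = -7. Stack: [11, -7]
BINARY_OP - → 11 - -7 = 18. Stack: [18]
STORE_FAST u → u=18. Stack: []
LOAD_FAST_LOAD_FAST a,u → push -6,18. Stack: [-6, 18]
COMPARE_OP bool(>=) → -6 vs 18 = False. Stack: [False]
POP_JUMP_IF_FALSE → pop False; jump. Stack: []
LOAD_FAST a → push -6. Stack: [-6]
LOAD_CONST → push 2. Stack: [-6, 2]
BINARY_OP | → -6 | 2 = -6. Stack: [-6]
LOAD_FAST_LOAD_FAST a,u → push -6,18. Stack: [-6, -6, 18]
BINARY_OP ^ → -6 ^ 18 = -24. Stack: [-6, -24]
BINARY_OP * → -6 * -24 = 144. Stack: [144]
STORE_FAST w → w=144. Stack: []
LOAD_FAST w → push 144. Stack: [144]
RETURN_VALUE → return 144.

144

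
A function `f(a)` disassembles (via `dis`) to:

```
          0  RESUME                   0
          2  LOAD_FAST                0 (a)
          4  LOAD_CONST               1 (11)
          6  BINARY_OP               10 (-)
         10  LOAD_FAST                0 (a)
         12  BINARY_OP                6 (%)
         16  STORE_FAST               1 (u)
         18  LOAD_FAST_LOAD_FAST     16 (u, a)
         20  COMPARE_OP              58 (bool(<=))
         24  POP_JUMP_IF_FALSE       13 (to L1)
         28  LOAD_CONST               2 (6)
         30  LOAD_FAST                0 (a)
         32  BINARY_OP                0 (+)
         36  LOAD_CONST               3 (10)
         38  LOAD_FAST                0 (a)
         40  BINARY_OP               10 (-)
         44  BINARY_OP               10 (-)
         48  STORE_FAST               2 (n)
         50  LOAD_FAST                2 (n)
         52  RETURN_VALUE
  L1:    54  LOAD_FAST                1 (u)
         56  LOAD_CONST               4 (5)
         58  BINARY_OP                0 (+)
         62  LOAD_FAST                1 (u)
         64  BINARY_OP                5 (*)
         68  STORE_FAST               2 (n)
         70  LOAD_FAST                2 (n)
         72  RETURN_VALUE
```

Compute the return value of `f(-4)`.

-6

LOAD_FAST a → push -4. Stack: [-4]
LOAD_CONST → push 11. Stack: [-4, 11]
BINARY_OP - → -4 - 11 = -15. Stack: [-15]
LOAD_FAST a → push -4. Stack: [-15, -4]
BINARY_OP % → -15 % -4 = -3. Stack: [-3]
STORE_FAST u → u=-3. Stack: []
LOAD_FAST_LOAD_FAST u,a → push -3,-4. Stack: [-3, -4]
COMPARE_OP bool(<=) → -3 vs -4 = False. Stack: [False]
POP_JUMP_IF_FALSE → pop False; jump. Stack: []
LOAD_FAST u → push -3. Stack: [-3]
LOAD_CONST → push 5. Stack: [-3, 5]
BINARY_OP + → -3 + 5 = 2. Stack: [2]
LOAD_FAST u → push -3. Stack: [2, -3]
BINARY_OP * → 2 * -3 = -6. Stack: [-6]
STORE_FAST n → n=-6. Stack: []
LOAD_FAST n → push -6. Stack: [-6]
RETURN_VALUE → return -6.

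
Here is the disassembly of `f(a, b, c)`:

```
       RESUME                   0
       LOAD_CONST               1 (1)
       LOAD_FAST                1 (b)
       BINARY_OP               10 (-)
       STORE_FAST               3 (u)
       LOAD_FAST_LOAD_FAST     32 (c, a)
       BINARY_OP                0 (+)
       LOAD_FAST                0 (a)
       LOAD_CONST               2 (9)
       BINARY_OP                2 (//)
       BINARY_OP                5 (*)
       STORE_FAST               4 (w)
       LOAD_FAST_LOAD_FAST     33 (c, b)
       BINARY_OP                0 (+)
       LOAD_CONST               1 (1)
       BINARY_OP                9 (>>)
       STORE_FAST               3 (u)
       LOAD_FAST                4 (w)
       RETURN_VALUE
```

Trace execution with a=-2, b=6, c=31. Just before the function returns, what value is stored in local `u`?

LOAD_CONST → push 1. Stack: [1]
LOAD_FAST b → push 6. Stack: [1, 6]
BINARY_OP - → 1 - 6 = -5. Stack: [-5]
STORE_FAST u → u=-5. Stack: []
LOAD_FAST_LOAD_FAST c,a → push 31,-2. Stack: [31, -2]
BINARY_OP + → 31 + -2 = 29. Stack: [29]
LOAD_FAST a → push -2. Stack: [29, -2]
LOAD_CONST → push 9. Stack: [29, -2, 9]
BINARY_OP // → -2 // 9 = -1. Stack: [29, -1]
BINARY_OP * → 29 * -1 = -29. Stack: [-29]
STORE_FAST w → w=-29. Stack: []
LOAD_FAST_LOAD_FAST c,b → push 31,6. Stack: [31, 6]
BINARY_OP + → 31 + 6 = 37. Stack: [37]
LOAD_CONST → push 1. Stack: [37, 1]
BINARY_OP >> → 37 >> 1 = 18. Stack: [18]
STORE_FAST u → u=18. Stack: []
LOAD_FAST w → push -29. Stack: [-29]
RETURN_VALUE → return -29.

18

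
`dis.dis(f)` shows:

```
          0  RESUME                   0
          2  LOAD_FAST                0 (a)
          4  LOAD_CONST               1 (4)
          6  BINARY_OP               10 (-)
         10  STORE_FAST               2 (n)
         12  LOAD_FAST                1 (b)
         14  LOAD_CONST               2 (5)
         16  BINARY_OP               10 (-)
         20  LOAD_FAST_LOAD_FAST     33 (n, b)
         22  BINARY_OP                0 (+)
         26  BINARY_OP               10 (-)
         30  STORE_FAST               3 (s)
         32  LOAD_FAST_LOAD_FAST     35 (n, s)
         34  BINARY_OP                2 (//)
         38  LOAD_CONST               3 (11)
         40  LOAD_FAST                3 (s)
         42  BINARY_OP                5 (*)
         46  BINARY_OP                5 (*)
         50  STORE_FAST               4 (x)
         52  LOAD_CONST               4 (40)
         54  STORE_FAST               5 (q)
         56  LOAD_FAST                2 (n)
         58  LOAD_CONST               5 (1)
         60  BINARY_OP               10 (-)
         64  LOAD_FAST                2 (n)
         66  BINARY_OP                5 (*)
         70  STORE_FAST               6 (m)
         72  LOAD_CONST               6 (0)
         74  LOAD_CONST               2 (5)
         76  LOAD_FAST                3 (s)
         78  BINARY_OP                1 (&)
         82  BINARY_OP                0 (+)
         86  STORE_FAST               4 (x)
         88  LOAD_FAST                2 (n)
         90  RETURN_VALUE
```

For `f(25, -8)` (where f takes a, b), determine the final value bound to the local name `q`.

40

LOAD_FAST a → push 25. Stack: [25]
LOAD_CONST → push 4. Stack: [25, 4]
BINARY_OP - → 25 - 4 = 21. Stack: [21]
STORE_FAST n → n=21. Stack: []
LOAD_FAST b → push -8. Stack: [-8]
LOAD_CONST → push 5. Stack: [-8, 5]
BINARY_OP - → -8 - 5 = -13. Stack: [-13]
LOAD_FAST_LOAD_FAST n,b → push 21,-8. Stack: [-13, 21, -8]
BINARY_OP + → 21 + -8 = 13. Stack: [-13, 13]
BINARY_OP - → -13 - 13 = -26. Stack: [-26]
STORE_FAST s → s=-26. Stack: []
LOAD_FAST_LOAD_FAST n,s → push 21,-26. Stack: [21, -26]
BINARY_OP // → 21 // -26 = -1. Stack: [-1]
LOAD_CONST → push 11. Stack: [-1, 11]
LOAD_FAST s → push -26. Stack: [-1, 11, -26]
BINARY_OP * → 11 * -26 = -286. Stack: [-1, -286]
BINARY_OP * → -1 * -286 = 286. Stack: [286]
STORE_FAST x → x=286. Stack: []
LOAD_CONST → push 40. Stack: [40]
STORE_FAST q → q=40. Stack: []
LOAD_FAST n → push 21. Stack: [21]
LOAD_CONST → push 1. Stack: [21, 1]
BINARY_OP - → 21 - 1 = 20. Stack: [20]
LOAD_FAST n → push 21. Stack: [20, 21]
BINARY_OP * → 20 * 21 = 420. Stack: [420]
STORE_FAST m → m=420. Stack: []
LOAD_CONST → push 0. Stack: [0]
LOAD_CONST → push 5. Stack: [0, 5]
LOAD_FAST s → push -26. Stack: [0, 5, -26]
BINARY_OP & → 5 & -26 = 4. Stack: [0, 4]
BINARY_OP + → 0 + 4 = 4. Stack: [4]
STORE_FAST x → x=4. Stack: []
LOAD_FAST n → push 21. Stack: [21]
RETURN_VALUE → return 21.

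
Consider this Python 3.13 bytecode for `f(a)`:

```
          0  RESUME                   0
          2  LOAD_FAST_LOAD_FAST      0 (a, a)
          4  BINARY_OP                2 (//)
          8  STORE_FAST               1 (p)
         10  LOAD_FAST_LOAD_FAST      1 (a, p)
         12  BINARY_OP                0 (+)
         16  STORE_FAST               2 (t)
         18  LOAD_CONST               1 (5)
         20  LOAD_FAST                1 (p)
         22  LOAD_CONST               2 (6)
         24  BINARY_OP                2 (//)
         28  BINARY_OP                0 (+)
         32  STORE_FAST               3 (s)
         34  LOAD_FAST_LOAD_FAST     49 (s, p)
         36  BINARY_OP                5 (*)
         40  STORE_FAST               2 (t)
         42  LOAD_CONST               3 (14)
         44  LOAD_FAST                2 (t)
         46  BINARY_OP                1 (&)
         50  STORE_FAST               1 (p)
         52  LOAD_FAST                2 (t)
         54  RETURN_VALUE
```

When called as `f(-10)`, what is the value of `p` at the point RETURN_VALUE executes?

4

LOAD_FAST_LOAD_FAST a,a → push -10,-10. Stack: [-10, -10]
BINARY_OP // → -10 // -10 = 1. Stack: [1]
STORE_FAST p → p=1. Stack: []
LOAD_FAST_LOAD_FAST a,p → push -10,1. Stack: [-10, 1]
BINARY_OP + → -10 + 1 = -9. Stack: [-9]
STORE_FAST t → t=-9. Stack: []
LOAD_CONST → push 5. Stack: [5]
LOAD_FAST p → push 1. Stack: [5, 1]
LOAD_CONST → push 6. Stack: [5, 1, 6]
BINARY_OP // → 1 // 6 = 0. Stack: [5, 0]
BINARY_OP + → 5 + 0 = 5. Stack: [5]
STORE_FAST s → s=5. Stack: []
LOAD_FAST_LOAD_FAST s,p → push 5,1. Stack: [5, 1]
BINARY_OP * → 5 * 1 = 5. Stack: [5]
STORE_FAST t → t=5. Stack: []
LOAD_CONST → push 14. Stack: [14]
LOAD_FAST t → push 5. Stack: [14, 5]
BINARY_OP & → 14 & 5 = 4. Stack: [4]
STORE_FAST p → p=4. Stack: []
LOAD_FAST t → push 5. Stack: [5]
RETURN_VALUE → return 5.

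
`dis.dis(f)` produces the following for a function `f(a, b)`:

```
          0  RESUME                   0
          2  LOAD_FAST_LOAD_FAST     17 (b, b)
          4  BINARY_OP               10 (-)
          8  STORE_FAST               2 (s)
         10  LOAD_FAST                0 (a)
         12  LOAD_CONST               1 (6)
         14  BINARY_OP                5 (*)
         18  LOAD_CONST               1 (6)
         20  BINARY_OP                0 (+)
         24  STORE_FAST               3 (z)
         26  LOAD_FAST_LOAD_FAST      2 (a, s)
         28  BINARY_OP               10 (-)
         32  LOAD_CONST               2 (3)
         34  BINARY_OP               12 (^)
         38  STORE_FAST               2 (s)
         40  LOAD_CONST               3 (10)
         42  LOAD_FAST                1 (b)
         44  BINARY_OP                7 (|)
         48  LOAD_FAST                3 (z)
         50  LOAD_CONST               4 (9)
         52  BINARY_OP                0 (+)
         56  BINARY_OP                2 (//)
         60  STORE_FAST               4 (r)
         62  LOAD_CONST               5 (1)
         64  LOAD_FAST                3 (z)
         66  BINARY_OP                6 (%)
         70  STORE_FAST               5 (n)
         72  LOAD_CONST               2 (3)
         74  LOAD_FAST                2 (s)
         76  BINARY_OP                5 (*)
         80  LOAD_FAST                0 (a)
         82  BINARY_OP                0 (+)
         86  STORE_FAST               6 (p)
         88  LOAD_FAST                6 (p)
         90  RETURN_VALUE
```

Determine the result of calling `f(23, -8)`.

83

LOAD_FAST_LOAD_FAST b,b → push -8,-8. Stack: [-8, -8]
BINARY_OP - → -8 - -8 = 0. Stack: [0]
STORE_FAST s → s=0. Stack: []
LOAD_FAST a → push 23. Stack: [23]
LOAD_CONST → push 6. Stack: [23, 6]
BINARY_OP * → 23 * 6 = 138. Stack: [138]
LOAD_CONST → push 6. Stack: [138, 6]
BINARY_OP + → 138 + 6 = 144. Stack: [144]
STORE_FAST z → z=144. Stack: []
LOAD_FAST_LOAD_FAST a,s → push 23,0. Stack: [23, 0]
BINARY_OP - → 23 - 0 = 23. Stack: [23]
LOAD_CONST → push 3. Stack: [23, 3]
BINARY_OP ^ → 23 ^ 3 = 20. Stack: [20]
STORE_FAST s → s=20. Stack: []
LOAD_CONST → push 10. Stack: [10]
LOAD_FAST b → push -8. Stack: [10, -8]
BINARY_OP | → 10 | -8 = -6. Stack: [-6]
LOAD_FAST z → push 144. Stack: [-6, 144]
LOAD_CONST → push 9. Stack: [-6, 144, 9]
BINARY_OP + → 144 + 9 = 153. Stack: [-6, 153]
BINARY_OP // → -6 // 153 = -1. Stack: [-1]
STORE_FAST r → r=-1. Stack: []
LOAD_CONST → push 1. Stack: [1]
LOAD_FAST z → push 144. Stack: [1, 144]
BINARY_OP % → 1 % 144 = 1. Stack: [1]
STORE_FAST n → n=1. Stack: []
LOAD_CONST → push 3. Stack: [3]
LOAD_FAST s → push 20. Stack: [3, 20]
BINARY_OP * → 3 * 20 = 60. Stack: [60]
LOAD_FAST a → push 23. Stack: [60, 23]
BINARY_OP + → 60 + 23 = 83. Stack: [83]
STORE_FAST p → p=83. Stack: []
LOAD_FAST p → push 83. Stack: [83]
RETURN_VALUE → return 83.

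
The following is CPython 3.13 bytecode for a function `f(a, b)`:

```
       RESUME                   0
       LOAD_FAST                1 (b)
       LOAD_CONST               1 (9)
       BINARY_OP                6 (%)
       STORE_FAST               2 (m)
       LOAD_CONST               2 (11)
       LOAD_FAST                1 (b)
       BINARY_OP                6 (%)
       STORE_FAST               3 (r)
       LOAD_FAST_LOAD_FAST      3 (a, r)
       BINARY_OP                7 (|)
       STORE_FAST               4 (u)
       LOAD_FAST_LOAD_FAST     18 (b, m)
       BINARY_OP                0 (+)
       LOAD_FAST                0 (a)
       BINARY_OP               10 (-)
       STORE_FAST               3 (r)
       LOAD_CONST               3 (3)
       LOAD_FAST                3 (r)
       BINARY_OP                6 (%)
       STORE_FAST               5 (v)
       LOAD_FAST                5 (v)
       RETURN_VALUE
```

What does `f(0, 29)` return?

LOAD_FAST b → push 29. Stack: [29]
LOAD_CONST → push 9. Stack: [29, 9]
BINARY_OP % → 29 % 9 = 2. Stack: [2]
STORE_FAST m → m=2. Stack: []
LOAD_CONST → push 11. Stack: [11]
LOAD_FAST b → push 29. Stack: [11, 29]
BINARY_OP % → 11 % 29 = 11. Stack: [11]
STORE_FAST r → r=11. Stack: []
LOAD_FAST_LOAD_FAST a,r → push 0,11. Stack: [0, 11]
BINARY_OP | → 0 | 11 = 11. Stack: [11]
STORE_FAST u → u=11. Stack: []
LOAD_FAST_LOAD_FAST b,m → push 29,2. Stack: [29, 2]
BINARY_OP + → 29 + 2 = 31. Stack: [31]
LOAD_FAST a → push 0. Stack: [31, 0]
BINARY_OP - → 31 - 0 = 31. Stack: [31]
STORE_FAST r → r=31. Stack: []
LOAD_CONST → push 3. Stack: [3]
LOAD_FAST r → push 31. Stack: [3, 31]
BINARY_OP % → 3 % 31 = 3. Stack: [3]
STORE_FAST v → v=3. Stack: []
LOAD_FAST v → push 3. Stack: [3]
RETURN_VALUE → return 3.

3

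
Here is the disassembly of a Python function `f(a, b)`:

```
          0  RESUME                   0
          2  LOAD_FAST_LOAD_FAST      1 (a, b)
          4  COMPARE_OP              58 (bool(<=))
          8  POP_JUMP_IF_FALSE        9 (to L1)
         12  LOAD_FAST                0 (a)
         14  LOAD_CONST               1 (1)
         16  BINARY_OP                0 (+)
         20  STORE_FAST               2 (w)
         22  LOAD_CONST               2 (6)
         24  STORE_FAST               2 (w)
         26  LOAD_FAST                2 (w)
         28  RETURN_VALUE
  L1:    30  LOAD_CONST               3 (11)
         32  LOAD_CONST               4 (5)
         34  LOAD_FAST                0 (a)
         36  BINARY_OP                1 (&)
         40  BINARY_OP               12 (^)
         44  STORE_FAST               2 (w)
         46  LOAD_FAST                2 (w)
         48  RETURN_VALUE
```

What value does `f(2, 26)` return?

LOAD_FAST_LOAD_FAST a,b → push 2,26. Stack: [2, 26]
COMPARE_OP bool(<=) → 2 vs 26 = True. Stack: [True]
POP_JUMP_IF_FALSE → pop True; no jump. Stack: []
LOAD_FAST a → push 2. Stack: [2]
LOAD_CONST → push 1. Stack: [2, 1]
BINARY_OP + → 2 + 1 = 3. Stack: [3]
STORE_FAST w → w=3. Stack: []
LOAD_CONST → push 6. Stack: [6]
STORE_FAST w → w=6. Stack: []
LOAD_FAST w → push 6. Stack: [6]
RETURN_VALUE → return 6.

6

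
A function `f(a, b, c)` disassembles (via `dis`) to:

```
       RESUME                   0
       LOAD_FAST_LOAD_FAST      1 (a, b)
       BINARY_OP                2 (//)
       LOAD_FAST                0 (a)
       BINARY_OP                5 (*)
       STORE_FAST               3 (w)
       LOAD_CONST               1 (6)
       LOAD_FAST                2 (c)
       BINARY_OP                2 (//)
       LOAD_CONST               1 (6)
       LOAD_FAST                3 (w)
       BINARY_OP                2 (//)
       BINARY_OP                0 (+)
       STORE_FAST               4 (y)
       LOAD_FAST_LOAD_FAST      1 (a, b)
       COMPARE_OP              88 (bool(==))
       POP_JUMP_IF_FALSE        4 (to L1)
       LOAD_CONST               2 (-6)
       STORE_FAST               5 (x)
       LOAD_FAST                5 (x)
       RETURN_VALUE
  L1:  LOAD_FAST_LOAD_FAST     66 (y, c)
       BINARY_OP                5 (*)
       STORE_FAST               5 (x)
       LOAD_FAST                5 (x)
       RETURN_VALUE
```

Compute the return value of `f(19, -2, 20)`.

-20

LOAD_FAST_LOAD_FAST a,b → push 19,-2. Stack: [19, -2]
BINARY_OP // → 19 // -2 = -10. Stack: [-10]
LOAD_FAST a → push 19. Stack: [-10, 19]
BINARY_OP * → -10 * 19 = -190. Stack: [-190]
STORE_FAST w → w=-190. Stack: []
LOAD_CONST → push 6. Stack: [6]
LOAD_FAST c → push 20. Stack: [6, 20]
BINARY_OP // → 6 // 20 = 0. Stack: [0]
LOAD_CONST → push 6. Stack: [0, 6]
LOAD_FAST w → push -190. Stack: [0, 6, -190]
BINARY_OP // → 6 // -190 = -1. Stack: [0, -1]
BINARY_OP + → 0 + -1 = -1. Stack: [-1]
STORE_FAST y → y=-1. Stack: []
LOAD_FAST_LOAD_FAST a,b → push 19,-2. Stack: [19, -2]
COMPARE_OP bool(==) → 19 vs -2 = False. Stack: [False]
POP_JUMP_IF_FALSE → pop False; jump. Stack: []
LOAD_FAST_LOAD_FAST y,c → push -1,20. Stack: [-1, 20]
BINARY_OP * → -1 * 20 = -20. Stack: [-20]
STORE_FAST x → x=-20. Stack: []
LOAD_FAST x → push -20. Stack: [-20]
RETURN_VALUE → return -20.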